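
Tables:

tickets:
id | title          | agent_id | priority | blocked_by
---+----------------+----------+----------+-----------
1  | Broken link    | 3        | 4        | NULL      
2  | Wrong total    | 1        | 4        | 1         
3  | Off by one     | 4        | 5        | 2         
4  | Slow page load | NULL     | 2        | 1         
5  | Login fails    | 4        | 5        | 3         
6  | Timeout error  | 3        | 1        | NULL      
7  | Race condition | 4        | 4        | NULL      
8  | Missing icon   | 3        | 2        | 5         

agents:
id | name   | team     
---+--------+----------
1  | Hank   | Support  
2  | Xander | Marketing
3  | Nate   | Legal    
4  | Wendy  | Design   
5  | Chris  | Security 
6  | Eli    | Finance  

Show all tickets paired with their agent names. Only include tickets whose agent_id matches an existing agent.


INNER JOIN keeps only tickets rows whose agent_id matches an id in agents. Walk through each ticket:
  - ticket 1 (Broken link): agent_id=3 -> matches Nate
  - ticket 2 (Wrong total): agent_id=1 -> matches Hank
  - ticket 3 (Off by one): agent_id=4 -> matches Wendy
  - ticket 4 (Slow page load): agent_id=NULL, no match -> dropped
  - ticket 5 (Login fails): agent_id=4 -> matches Wendy
  - ticket 6 (Timeout error): agent_id=3 -> matches Nate
  - ticket 7 (Race condition): agent_id=4 -> matches Wendy
  - ticket 8 (Missing icon): agent_id=3 -> matches Nate
So 1 of 8 rows is dropped.

SQL:
SELECT a.title, b.name AS agent
FROM tickets a
INNER JOIN agents b ON a.agent_id = b.id

Result:
title          | agent
---------------+------
Broken link    | Nate 
Wrong total    | Hank 
Off by one     | Wendy
Login fails    | Wendy
Timeout error  | Nate 
Race condition | Wendy
Missing icon   | Nate 


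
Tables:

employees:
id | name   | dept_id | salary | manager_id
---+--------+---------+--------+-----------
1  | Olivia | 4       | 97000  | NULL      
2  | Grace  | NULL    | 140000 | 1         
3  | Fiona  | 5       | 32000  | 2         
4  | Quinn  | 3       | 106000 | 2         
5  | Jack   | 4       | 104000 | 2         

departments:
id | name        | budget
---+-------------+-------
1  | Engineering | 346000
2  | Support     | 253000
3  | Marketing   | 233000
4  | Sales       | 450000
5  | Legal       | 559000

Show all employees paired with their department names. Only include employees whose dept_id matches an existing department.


INNER JOIN keeps only employees rows whose dept_id matches an id in departments. Walk through each employee:
  - employee 1 (Olivia): dept_id=4 -> matches Sales
  - employee 2 (Grace): dept_id=NULL, no match -> dropped
  - employee 3 (Fiona): dept_id=5 -> matches Legal
  - employee 4 (Quinn): dept_id=3 -> matches Marketing
  - employee 5 (Jack): dept_id=4 -> matches Sales
So 1 of 5 rows is dropped.

SQL:
SELECT a.name, b.name AS department
FROM employees a
INNER JOIN departments b ON a.dept_id = b.id

Result:
name   | department
-------+-----------
Olivia | Sales     
Fiona  | Legal     
Quinn  | Marketing 
Jack   | Sales     


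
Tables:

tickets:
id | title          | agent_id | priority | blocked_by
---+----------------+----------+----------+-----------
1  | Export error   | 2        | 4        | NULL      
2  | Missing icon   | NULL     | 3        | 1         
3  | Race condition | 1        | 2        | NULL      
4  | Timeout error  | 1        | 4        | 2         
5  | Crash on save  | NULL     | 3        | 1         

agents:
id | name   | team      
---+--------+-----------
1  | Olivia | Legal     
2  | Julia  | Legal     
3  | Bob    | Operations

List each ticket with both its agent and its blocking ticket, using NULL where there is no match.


Two LEFT JOINs from the same base table tickets: one to agents via agent_id, one to tickets itself via blocked_by. Both are LEFT so every ticket is preserved.
Match against agents:
  - ticket 1 (Export error): agent_id=2 -> matches Julia
  - ticket 2 (Missing icon): agent_id=NULL, no match -> kept with NULL
  - ticket 3 (Race condition): agent_id=1 -> matches Olivia
  - ticket 4 (Timeout error): agent_id=1 -> matches Olivia
  - ticket 5 (Crash on save): agent_id=NULL, no match -> kept with NULL
Match against tickets (self):
  - ticket 1 (Export error): blocked_by=NULL -> NULL
  - ticket 2 (Missing icon): blocked_by=1 -> Export error
  - ticket 3 (Race condition): blocked_by=NULL -> NULL
  - ticket 4 (Timeout error): blocked_by=2 -> Missing icon
  - ticket 5 (Crash on save): blocked_by=1 -> Export error

SQL:
SELECT a.title, b.name AS agent, c.title AS blocked_by
FROM tickets a
LEFT JOIN agents b ON a.agent_id = b.id
LEFT JOIN tickets c ON a.blocked_by = c.id

Result:
title          | agent  | blocked_by  
---------------+--------+-------------
Export error   | Julia  | NULL        
Missing icon   | NULL   | Export error
Race condition | Olivia | NULL        
Timeout error  | Olivia | Missing icon
Crash on save  | NULL   | Export error


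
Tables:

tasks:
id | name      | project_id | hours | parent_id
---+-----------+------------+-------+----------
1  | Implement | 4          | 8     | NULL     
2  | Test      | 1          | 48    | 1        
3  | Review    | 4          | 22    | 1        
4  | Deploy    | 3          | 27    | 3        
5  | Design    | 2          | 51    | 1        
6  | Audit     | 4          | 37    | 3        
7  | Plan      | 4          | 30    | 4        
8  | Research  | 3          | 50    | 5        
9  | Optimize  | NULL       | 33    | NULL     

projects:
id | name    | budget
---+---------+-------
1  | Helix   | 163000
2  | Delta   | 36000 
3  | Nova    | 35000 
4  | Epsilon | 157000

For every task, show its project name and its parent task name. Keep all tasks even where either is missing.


Two LEFT JOINs from the same base table tasks: one to projects via project_id, one to tasks itself via parent_id. Both are LEFT so every task is preserved.
Match against projects:
  - task 1 (Implement): project_id=4 -> matches Epsilon
  - task 2 (Test): project_id=1 -> matches Helix
  - task 3 (Review): project_id=4 -> matches Epsilon
  - task 4 (Deploy): project_id=3 -> matches Nova
  - task 5 (Design): project_id=2 -> matches Delta
  - task 6 (Audit): project_id=4 -> matches Epsilon
  - task 7 (Plan): project_id=4 -> matches Epsilon
  - task 8 (Research): project_id=3 -> matches Nova
  - task 9 (Optimize): project_id=NULL, no match -> kept with NULL
Match against tasks (self):
  - task 1 (Implement): parent_id=NULL -> NULL
  - task 2 (Test): parent_id=1 -> Implement
  - task 3 (Review): parent_id=1 -> Implement
  - task 4 (Deploy): parent_id=3 -> Review
  - task 5 (Design): parent_id=1 -> Implement
  - task 6 (Audit): parent_id=3 -> Review
  - task 7 (Plan): parent_id=4 -> Deploy
  - task 8 (Research): parent_id=5 -> Design
  - task 9 (Optimize): parent_id=NULL -> NULL

SQL:
SELECT a.name, b.name AS project, c.name AS parent
FROM tasks a
LEFT JOIN projects b ON a.project_id = b.id
LEFT JOIN tasks c ON a.parent_id = c.id

Result:
name      | project | parent   
----------+---------+----------
Implement | Epsilon | NULL     
Test      | Helix   | Implement
Review    | Epsilon | Implement
Deploy    | Nova    | Review   
Design    | Delta   | Implement
Audit     | Epsilon | Review   
Plan      | Epsilon | Deploy   
Research  | Nova    | Design   
Optimize  | NULL    | NULL     


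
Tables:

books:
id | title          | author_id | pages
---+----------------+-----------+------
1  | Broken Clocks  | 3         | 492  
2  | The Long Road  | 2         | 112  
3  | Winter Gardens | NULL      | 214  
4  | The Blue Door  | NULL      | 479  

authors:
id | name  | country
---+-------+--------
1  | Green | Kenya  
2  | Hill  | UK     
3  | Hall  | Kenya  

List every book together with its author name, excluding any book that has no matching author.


INNER JOIN keeps only books rows whose author_id matches an id in authors. Walk through each book:
  - book 1 (Broken Clocks): author_id=3 -> matches Hall
  - book 2 (The Long Road): author_id=2 -> matches Hill
  - book 3 (Winter Gardens): author_id=NULL, no match -> dropped
  - book 4 (The Blue Door): author_id=NULL, no match -> dropped
So 2 of 4 rows are dropped.

SQL:
SELECT a.title, b.name AS author
FROM books a
INNER JOIN authors b ON a.author_id = b.id

Result:
title         | author
--------------+-------
Broken Clocks | Hall  
The Long Road | Hill  


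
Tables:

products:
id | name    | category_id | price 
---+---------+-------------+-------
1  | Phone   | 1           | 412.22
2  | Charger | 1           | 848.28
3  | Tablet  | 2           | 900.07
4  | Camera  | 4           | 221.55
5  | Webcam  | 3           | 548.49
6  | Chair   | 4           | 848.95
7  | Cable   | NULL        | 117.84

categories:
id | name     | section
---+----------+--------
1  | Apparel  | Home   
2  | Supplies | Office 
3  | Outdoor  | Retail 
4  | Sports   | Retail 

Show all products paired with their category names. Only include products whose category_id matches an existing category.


INNER JOIN keeps only products rows whose category_id matches an id in categories. Walk through each product:
  - product 1 (Phone): category_id=1 -> matches Apparel
  - product 2 (Charger): category_id=1 -> matches Apparel
  - product 3 (Tablet): category_id=2 -> matches Supplies
  - product 4 (Camera): category_id=4 -> matches Sports
  - product 5 (Webcam): category_id=3 -> matches Outdoor
  - product 6 (Chair): category_id=4 -> matches Sports
  - product 7 (Cable): category_id=NULL, no match -> dropped
So 1 of 7 rows is dropped.

SQL:
SELECT a.name, b.name AS category
FROM products a
INNER JOIN categories b ON a.category_id = b.id

Result:
name    | category
--------+---------
Phone   | Apparel 
Charger | Apparel 
Tablet  | Supplies
Camera  | Sports  
Webcam  | Outdoor 
Chair   | Sports  


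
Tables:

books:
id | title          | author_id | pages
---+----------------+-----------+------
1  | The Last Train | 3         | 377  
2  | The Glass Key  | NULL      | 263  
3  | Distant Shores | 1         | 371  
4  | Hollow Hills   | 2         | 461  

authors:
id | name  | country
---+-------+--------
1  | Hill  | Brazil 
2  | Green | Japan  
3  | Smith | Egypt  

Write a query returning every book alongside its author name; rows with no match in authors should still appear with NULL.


LEFT JOIN keeps every row from books (the left table); where author_id has no match in authors, the author columns become NULL. Walk through each book:
  - book 1 (The Last Train): author_id=3 -> matches Smith
  - book 2 (The Glass Key): author_id=NULL, no match -> kept with NULL
  - book 3 (Distant Shores): author_id=1 -> matches Hill
  - book 4 (Hollow Hills): author_id=2 -> matches Green
All 4 rows appear; 1 has NULL author.

SQL:
SELECT a.title, b.name AS author
FROM books a
LEFT JOIN authors b ON a.author_id = b.id

Result:
title          | author
---------------+-------
The Last Train | Smith 
The Glass Key  | NULL  
Distant Shores | Hill  
Hollow Hills   | Green 


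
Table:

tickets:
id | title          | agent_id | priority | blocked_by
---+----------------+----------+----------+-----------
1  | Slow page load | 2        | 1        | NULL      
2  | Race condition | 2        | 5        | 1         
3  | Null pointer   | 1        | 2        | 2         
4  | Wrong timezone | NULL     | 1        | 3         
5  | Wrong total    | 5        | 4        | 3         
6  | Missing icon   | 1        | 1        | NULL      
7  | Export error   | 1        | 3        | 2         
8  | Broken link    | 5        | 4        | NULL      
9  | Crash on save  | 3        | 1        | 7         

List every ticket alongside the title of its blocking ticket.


This is a self-join: tickets is joined to a second copy of itself, matching each row's blocked_by to another row's id. Use LEFT JOIN so rows with blocked_by=NULL are kept.
  - ticket 1 (Slow page load): blocked_by=NULL -> NULL
  - ticket 2 (Race condition): blocked_by=1 -> Slow page load
  - ticket 3 (Null pointer): blocked_by=2 -> Race condition
  - ticket 4 (Wrong timezone): blocked_by=3 -> Null pointer
  - ticket 5 (Wrong total): blocked_by=3 -> Null pointer
  - ticket 6 (Missing icon): blocked_by=NULL -> NULL
  - ticket 7 (Export error): blocked_by=2 -> Race condition
  - ticket 8 (Broken link): blocked_by=NULL -> NULL
  - ticket 9 (Crash on save): blocked_by=7 -> Export error

SQL:
SELECT a.title AS item, b.title AS blocked_by
FROM tickets a
LEFT JOIN tickets b ON a.blocked_by = b.id

Result:
item           | blocked_by    
---------------+---------------
Slow page load | NULL          
Race condition | Slow page load
Null pointer   | Race condition
Wrong timezone | Null pointer  
Wrong total    | Null pointer  
Missing icon   | NULL          
Export error   | Race condition
Broken link    | NULL          
Crash on save  | Export error  


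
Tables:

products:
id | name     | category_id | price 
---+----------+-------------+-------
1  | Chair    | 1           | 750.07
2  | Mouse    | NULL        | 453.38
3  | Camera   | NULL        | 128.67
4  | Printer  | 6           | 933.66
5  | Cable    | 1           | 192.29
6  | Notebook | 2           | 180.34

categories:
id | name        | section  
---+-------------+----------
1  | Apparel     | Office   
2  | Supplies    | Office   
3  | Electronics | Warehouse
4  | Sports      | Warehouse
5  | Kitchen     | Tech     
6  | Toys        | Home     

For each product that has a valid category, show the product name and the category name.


INNER JOIN keeps only products rows whose category_id matches an id in categories. Walk through each product:
  - product 1 (Chair): category_id=1 -> matches Apparel
  - product 2 (Mouse): category_id=NULL, no match -> dropped
  - product 3 (Camera): category_id=NULL, no match -> dropped
  - product 4 (Printer): category_id=6 -> matches Toys
  - product 5 (Cable): category_id=1 -> matches Apparel
  - product 6 (Notebook): category_id=2 -> matches Supplies
So 2 of 6 rows are dropped.

SQL:
SELECT a.name, b.name AS category
FROM products a
INNER JOIN categories b ON a.category_id = b.id

Result:
name     | category
---------+---------
Chair    | Apparel 
Printer  | Toys    
Cable    | Apparel 
Notebook | Supplies


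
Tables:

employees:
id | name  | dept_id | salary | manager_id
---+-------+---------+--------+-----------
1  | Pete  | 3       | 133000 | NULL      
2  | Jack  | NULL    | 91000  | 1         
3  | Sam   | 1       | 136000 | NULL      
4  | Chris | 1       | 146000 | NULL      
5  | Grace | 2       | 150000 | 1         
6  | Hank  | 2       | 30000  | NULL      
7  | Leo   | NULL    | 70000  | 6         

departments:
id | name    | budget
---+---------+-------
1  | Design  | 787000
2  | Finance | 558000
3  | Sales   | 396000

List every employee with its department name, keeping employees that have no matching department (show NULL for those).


LEFT JOIN keeps every row from employees (the left table); where dept_id has no match in departments, the department columns become NULL. Walk through each employee:
  - employee 1 (Pete): dept_id=3 -> matches Sales
  - employee 2 (Jack): dept_id=NULL, no match -> kept with NULL
  - employee 3 (Sam): dept_id=1 -> matches Design
  - employee 4 (Chris): dept_id=1 -> matches Design
  - employee 5 (Grace): dept_id=2 -> matches Finance
  - employee 6 (Hank): dept_id=2 -> matches Finance
  - employee 7 (Leo): dept_id=NULL, no match -> kept with NULL
All 7 rows appear; 2 have NULL department.

SQL:
SELECT a.name, b.name AS department
FROM employees a
LEFT JOIN departments b ON a.dept_id = b.id

Result:
name  | department
------+-----------
Pete  | Sales     
Jack  | NULL      
Sam   | Design    
Chris | Design    
Grace | Finance   
Hank  | Finance   
Leo   | NULL      


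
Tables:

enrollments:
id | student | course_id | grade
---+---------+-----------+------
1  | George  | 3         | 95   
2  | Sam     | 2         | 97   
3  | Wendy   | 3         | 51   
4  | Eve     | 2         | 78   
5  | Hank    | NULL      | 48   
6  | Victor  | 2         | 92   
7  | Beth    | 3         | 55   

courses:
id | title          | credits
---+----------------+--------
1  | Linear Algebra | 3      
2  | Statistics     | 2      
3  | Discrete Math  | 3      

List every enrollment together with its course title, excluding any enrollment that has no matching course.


INNER JOIN keeps only enrollments rows whose course_id matches an id in courses. Walk through each enrollment:
  - enrollment 1 (George): course_id=3 -> matches Discrete Math
  - enrollment 2 (Sam): course_id=2 -> matches Statistics
  - enrollment 3 (Wendy): course_id=3 -> matches Discrete Math
  - enrollment 4 (Eve): course_id=2 -> matches Statistics
  - enrollment 5 (Hank): course_id=NULL, no match -> dropped
  - enrollment 6 (Victor): course_id=2 -> matches Statistics
  - enrollment 7 (Beth): course_id=3 -> matches Discrete Math
So 1 of 7 rows is dropped.

SQL:
SELECT a.student, b.title AS course
FROM enrollments a
INNER JOIN courses b ON a.course_id = b.id

Result:
student | course       
--------+--------------
George  | Discrete Math
Sam     | Statistics   
Wendy   | Discrete Math
Eve     | Statistics   
Victor  | Statistics   
Beth    | Discrete Math


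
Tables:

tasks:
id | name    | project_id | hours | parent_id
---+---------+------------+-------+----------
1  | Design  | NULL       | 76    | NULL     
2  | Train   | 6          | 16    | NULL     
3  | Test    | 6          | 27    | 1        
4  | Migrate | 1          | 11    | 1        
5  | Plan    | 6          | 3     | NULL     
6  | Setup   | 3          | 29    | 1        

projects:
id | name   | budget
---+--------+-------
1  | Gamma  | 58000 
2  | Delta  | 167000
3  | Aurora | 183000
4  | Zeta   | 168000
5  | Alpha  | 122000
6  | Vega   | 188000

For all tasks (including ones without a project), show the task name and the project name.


LEFT JOIN keeps every row from tasks (the left table); where project_id has no match in projects, the project columns become NULL. Walk through each task:
  - task 1 (Design): project_id=NULL, no match -> kept with NULL
  - task 2 (Train): project_id=6 -> matches Vega
  - task 3 (Test): project_id=6 -> matches Vega
  - task 4 (Migrate): project_id=1 -> matches Gamma
  - task 5 (Plan): project_id=6 -> matches Vega
  - task 6 (Setup): project_id=3 -> matches Aurora
All 6 rows appear; 1 has NULL project.

SQL:
SELECT a.name, b.name AS project
FROM tasks a
LEFT JOIN projects b ON a.project_id = b.id

Result:
name    | project
--------+--------
Design  | NULL   
Train   | Vega   
Test    | Vega   
Migrate | Gamma  
Plan    | Vega   
Setup   | Aurora 


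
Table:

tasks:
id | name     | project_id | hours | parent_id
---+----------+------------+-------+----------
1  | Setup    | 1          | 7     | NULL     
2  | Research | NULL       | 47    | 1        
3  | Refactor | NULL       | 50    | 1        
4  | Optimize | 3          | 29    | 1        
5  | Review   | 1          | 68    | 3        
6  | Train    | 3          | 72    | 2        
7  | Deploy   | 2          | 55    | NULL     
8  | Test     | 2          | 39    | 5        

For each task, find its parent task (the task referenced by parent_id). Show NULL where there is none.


This is a self-join: tasks is joined to a second copy of itself, matching each row's parent_id to another row's id. Use LEFT JOIN so rows with parent_id=NULL are kept.
  - task 1 (Setup): parent_id=NULL -> NULL
  - task 2 (Research): parent_id=1 -> Setup
  - task 3 (Refactor): parent_id=1 -> Setup
  - task 4 (Optimize): parent_id=1 -> Setup
  - task 5 (Review): parent_id=3 -> Refactor
  - task 6 (Train): parent_id=2 -> Research
  - task 7 (Deploy): parent_id=NULL -> NULL
  - task 8 (Test): parent_id=5 -> Review

SQL:
SELECT a.name AS item, b.name AS parent
FROM tasks a
LEFT JOIN tasks b ON a.parent_id = b.id

Result:
item     | parent  
---------+---------
Setup    | NULL    
Research | Setup   
Refactor | Setup   
Optimize | Setup   
Review   | Refactor
Train    | Research
Deploy   | NULL    
Test     | Review  


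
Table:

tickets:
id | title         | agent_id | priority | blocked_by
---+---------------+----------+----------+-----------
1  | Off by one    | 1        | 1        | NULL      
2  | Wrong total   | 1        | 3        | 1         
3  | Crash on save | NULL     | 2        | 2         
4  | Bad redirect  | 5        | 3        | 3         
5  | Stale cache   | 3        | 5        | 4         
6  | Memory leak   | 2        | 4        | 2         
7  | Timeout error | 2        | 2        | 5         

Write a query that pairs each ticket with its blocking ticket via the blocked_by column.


This is a self-join: tickets is joined to a second copy of itself, matching each row's blocked_by to another row's id. Use LEFT JOIN so rows with blocked_by=NULL are kept.
  - ticket 1 (Off by one): blocked_by=NULL -> NULL
  - ticket 2 (Wrong total): blocked_by=1 -> Off by one
  - ticket 3 (Crash on save): blocked_by=2 -> Wrong total
  - ticket 4 (Bad redirect): blocked_by=3 -> Crash on save
  - ticket 5 (Stale cache): blocked_by=4 -> Bad redirect
  - ticket 6 (Memory leak): blocked_by=2 -> Wrong total
  - ticket 7 (Timeout error): blocked_by=5 -> Stale cache

SQL:
SELECT a.title AS item, b.title AS blocked_by
FROM tickets a
LEFT JOIN tickets b ON a.blocked_by = b.id

Result:
item          | blocked_by   
--------------+--------------
Off by one    | NULL         
Wrong total   | Off by one   
Crash on save | Wrong total  
Bad redirect  | Crash on save
Stale cache   | Bad redirect 
Memory leak   | Wrong total  
Timeout error | Stale cache  


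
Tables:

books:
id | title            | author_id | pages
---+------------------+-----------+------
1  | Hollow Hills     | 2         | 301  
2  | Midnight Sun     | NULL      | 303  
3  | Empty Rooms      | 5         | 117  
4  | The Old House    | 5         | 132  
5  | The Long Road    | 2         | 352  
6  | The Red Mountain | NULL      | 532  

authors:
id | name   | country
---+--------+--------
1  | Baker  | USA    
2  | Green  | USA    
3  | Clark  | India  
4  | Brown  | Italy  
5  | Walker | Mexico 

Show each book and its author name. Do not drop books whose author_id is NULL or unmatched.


LEFT JOIN keeps every row from books (the left table); where author_id has no match in authors, the author columns become NULL. Walk through each book:
  - book 1 (Hollow Hills): author_id=2 -> matches Green
  - book 2 (Midnight Sun): author_id=NULL, no match -> kept with NULL
  - book 3 (Empty Rooms): author_id=5 -> matches Walker
  - book 4 (The Old House): author_id=5 -> matches Walker
  - book 5 (The Long Road): author_id=2 -> matches Green
  - book 6 (The Red Mountain): author_id=NULL, no match -> kept with NULL
All 6 rows appear; 2 have NULL author.

SQL:
SELECT a.title, b.name AS author
FROM books a
LEFT JOIN authors b ON a.author_id = b.id

Result:
title            | author
-----------------+-------
Hollow Hills     | Green 
Midnight Sun     | NULL  
Empty Rooms      | Walker
The Old House    | Walker
The Long Road    | Green 
The Red Mountain | NULL  


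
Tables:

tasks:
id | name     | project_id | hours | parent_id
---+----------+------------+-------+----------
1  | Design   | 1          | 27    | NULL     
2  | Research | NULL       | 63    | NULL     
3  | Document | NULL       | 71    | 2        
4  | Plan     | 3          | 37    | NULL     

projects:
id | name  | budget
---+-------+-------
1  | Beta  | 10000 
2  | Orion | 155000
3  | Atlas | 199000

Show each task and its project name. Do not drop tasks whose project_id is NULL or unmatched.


LEFT JOIN keeps every row from tasks (the left table); where project_id has no match in projects, the project columns become NULL. Walk through each task:
  - task 1 (Design): project_id=1 -> matches Beta
  - task 2 (Research): project_id=NULL, no match -> kept with NULL
  - task 3 (Document): project_id=NULL, no match -> kept with NULL
  - task 4 (Plan): project_id=3 -> matches Atlas
All 4 rows appear; 2 have NULL project.

SQL:
SELECT a.name, b.name AS project
FROM tasks a
LEFT JOIN projects b ON a.project_id = b.id

Result:
name     | project
---------+--------
Design   | Beta   
Research | NULL   
Document | NULL   
Plan     | Atlas  


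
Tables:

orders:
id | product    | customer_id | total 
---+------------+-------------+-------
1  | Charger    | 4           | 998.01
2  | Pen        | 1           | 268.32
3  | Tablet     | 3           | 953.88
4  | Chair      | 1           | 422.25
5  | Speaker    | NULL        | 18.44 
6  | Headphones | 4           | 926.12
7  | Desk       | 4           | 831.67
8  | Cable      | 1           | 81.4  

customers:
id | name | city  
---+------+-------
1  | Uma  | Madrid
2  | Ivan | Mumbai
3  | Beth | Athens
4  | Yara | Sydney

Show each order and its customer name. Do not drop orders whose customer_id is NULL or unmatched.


LEFT JOIN keeps every row from orders (the left table); where customer_id has no match in customers, the customer columns become NULL. Walk through each order:
  - order 1 (Charger): customer_id=4 -> matches Yara
  - order 2 (Pen): customer_id=1 -> matches Uma
  - order 3 (Tablet): customer_id=3 -> matches Beth
  - order 4 (Chair): customer_id=1 -> matches Uma
  - order 5 (Speaker): customer_id=NULL, no match -> kept with NULL
  - order 6 (Headphones): customer_id=4 -> matches Yara
  - order 7 (Desk): customer_id=4 -> matches Yara
  - order 8 (Cable): customer_id=1 -> matches Uma
All 8 rows appear; 1 has NULL customer.

SQL:
SELECT a.product, b.name AS customer
FROM orders a
LEFT JOIN customers b ON a.customer_id = b.id

Result:
product    | customer
-----------+---------
Charger    | Yara    
Pen        | Uma     
Tablet     | Beth    
Chair      | Uma     
Speaker    | NULL    
Headphones | Yara    
Desk       | Yara    
Cable      | Uma     


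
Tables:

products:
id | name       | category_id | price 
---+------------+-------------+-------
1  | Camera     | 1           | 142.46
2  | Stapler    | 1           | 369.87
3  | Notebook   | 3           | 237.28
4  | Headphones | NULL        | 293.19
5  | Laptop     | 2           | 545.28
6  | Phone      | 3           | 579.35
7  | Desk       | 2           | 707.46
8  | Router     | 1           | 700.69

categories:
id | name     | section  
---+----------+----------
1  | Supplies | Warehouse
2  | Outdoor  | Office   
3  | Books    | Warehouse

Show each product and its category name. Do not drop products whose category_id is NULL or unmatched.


LEFT JOIN keeps every row from products (the left table); where category_id has no match in categories, the category columns become NULL. Walk through each product:
  - product 1 (Camera): category_id=1 -> matches Supplies
  - product 2 (Stapler): category_id=1 -> matches Supplies
  - product 3 (Notebook): category_id=3 -> matches Books
  - product 4 (Headphones): category_id=NULL, no match -> kept with NULL
  - product 5 (Laptop): category_id=2 -> matches Outdoor
  - product 6 (Phone): category_id=3 -> matches Books
  - product 7 (Desk): category_id=2 -> matches Outdoor
  - product 8 (Router): category_id=1 -> matches Supplies
All 8 rows appear; 1 has NULL category.

SQL:
SELECT a.name, b.name AS category
FROM products a
LEFT JOIN categories b ON a.category_id = b.id

Result:
name       | category
-----------+---------
Camera     | Supplies
Stapler    | Supplies
Notebook   | Books   
Headphones | NULL    
Laptop     | Outdoor 
Phone      | Books   
Desk       | Outdoor 
Router     | Supplies


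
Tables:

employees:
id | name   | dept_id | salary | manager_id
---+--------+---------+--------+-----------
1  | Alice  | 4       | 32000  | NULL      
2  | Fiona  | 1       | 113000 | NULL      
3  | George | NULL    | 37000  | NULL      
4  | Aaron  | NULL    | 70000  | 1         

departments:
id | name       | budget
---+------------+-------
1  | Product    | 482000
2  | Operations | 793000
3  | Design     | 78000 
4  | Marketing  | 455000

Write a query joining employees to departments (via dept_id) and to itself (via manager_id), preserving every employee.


Two LEFT JOINs from the same base table employees: one to departments via dept_id, one to employees itself via manager_id. Both are LEFT so every employee is preserved.
Match against departments:
  - employee 1 (Alice): dept_id=4 -> matches Marketing
  - employee 2 (Fiona): dept_id=1 -> matches Product
  - employee 3 (George): dept_id=NULL, no match -> kept with NULL
  - employee 4 (Aaron): dept_id=NULL, no match -> kept with NULL
Match against employees (self):
  - employee 1 (Alice): manager_id=NULL -> NULL
  - employee 2 (Fiona): manager_id=NULL -> NULL
  - employee 3 (George): manager_id=NULL -> NULL
  - employee 4 (Aaron): manager_id=1 -> Alice

SQL:
SELECT a.name, b.name AS department, c.name AS manager
FROM employees a
LEFT JOIN departments b ON a.dept_id = b.id
LEFT JOIN employees c ON a.manager_id = c.id

Result:
name   | department | manager
-------+------------+--------
Alice  | Marketing  | NULL   
Fiona  | Product    | NULL   
George | NULL       | NULL   
Aaron  | NULL       | Alice  


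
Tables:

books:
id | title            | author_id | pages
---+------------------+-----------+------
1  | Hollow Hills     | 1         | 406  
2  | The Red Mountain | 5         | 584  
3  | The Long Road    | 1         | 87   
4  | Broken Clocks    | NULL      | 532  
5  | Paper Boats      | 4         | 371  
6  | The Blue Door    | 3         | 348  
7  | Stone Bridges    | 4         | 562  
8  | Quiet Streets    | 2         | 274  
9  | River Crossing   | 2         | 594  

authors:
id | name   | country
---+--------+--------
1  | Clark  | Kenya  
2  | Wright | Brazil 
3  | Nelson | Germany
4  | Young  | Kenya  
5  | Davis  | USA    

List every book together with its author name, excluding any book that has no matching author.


INNER JOIN keeps only books rows whose author_id matches an id in authors. Walk through each book:
  - book 1 (Hollow Hills): author_id=1 -> matches Clark
  - book 2 (The Red Mountain): author_id=5 -> matches Davis
  - book 3 (The Long Road): author_id=1 -> matches Clark
  - book 4 (Broken Clocks): author_id=NULL, no match -> dropped
  - book 5 (Paper Boats): author_id=4 -> matches Young
  - book 6 (The Blue Door): author_id=3 -> matches Nelson
  - book 7 (Stone Bridges): author_id=4 -> matches Young
  - book 8 (Quiet Streets): author_id=2 -> matches Wright
  - book 9 (River Crossing): author_id=2 -> matches Wright
So 1 of 9 rows is dropped.

SQL:
SELECT a.title, b.name AS author
FROM books a
INNER JOIN authors b ON a.author_id = b.id

Result:
title            | author
-----------------+-------
Hollow Hills     | Clark 
The Red Mountain | Davis 
The Long Road    | Clark 
Paper Boats      | Young 
The Blue Door    | Nelson
Stone Bridges    | Young 
Quiet Streets    | Wright
River Crossing   | Wright


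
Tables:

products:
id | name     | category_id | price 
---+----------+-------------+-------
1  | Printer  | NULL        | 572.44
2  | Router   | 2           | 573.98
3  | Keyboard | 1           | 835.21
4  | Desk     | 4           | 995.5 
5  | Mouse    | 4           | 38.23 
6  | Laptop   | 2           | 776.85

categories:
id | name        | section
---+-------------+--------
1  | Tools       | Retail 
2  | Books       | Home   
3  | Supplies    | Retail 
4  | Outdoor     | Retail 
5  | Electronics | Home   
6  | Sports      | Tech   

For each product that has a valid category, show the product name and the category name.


INNER JOIN keeps only products rows whose category_id matches an id in categories. Walk through each product:
  - product 1 (Printer): category_id=NULL, no match -> dropped
  - product 2 (Router): category_id=2 -> matches Books
  - product 3 (Keyboard): category_id=1 -> matches Tools
  - product 4 (Desk): category_id=4 -> matches Outdoor
  - product 5 (Mouse): category_id=4 -> matches Outdoor
  - product 6 (Laptop): category_id=2 -> matches Books
So 1 of 6 rows is dropped.

SQL:
SELECT a.name, b.name AS category
FROM products a
INNER JOIN categories b ON a.category_id = b.id

Result:
name     | category
---------+---------
Router   | Books   
Keyboard | Tools   
Desk     | Outdoor 
Mouse    | Outdoor 
Laptop   | Books   


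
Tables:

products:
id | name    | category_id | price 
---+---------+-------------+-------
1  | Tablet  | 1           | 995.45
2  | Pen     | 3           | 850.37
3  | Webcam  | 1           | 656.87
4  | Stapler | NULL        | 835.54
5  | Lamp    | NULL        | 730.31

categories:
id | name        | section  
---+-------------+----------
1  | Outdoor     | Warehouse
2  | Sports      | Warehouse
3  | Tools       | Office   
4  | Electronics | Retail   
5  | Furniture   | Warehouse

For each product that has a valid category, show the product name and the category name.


INNER JOIN keeps only products rows whose category_id matches an id in categories. Walk through each product:
  - product 1 (Tablet): category_id=1 -> matches Outdoor
  - product 2 (Pen): category_id=3 -> matches Tools
  - product 3 (Webcam): category_id=1 -> matches Outdoor
  - product 4 (Stapler): category_id=NULL, no match -> dropped
  - product 5 (Lamp): category_id=NULL, no match -> dropped
So 2 of 5 rows are dropped.

SQL:
SELECT a.name, b.name AS category
FROM products a
INNER JOIN categories b ON a.category_id = b.id

Result:
name   | category
-------+---------
Tablet | Outdoor 
Pen    | Tools   
Webcam | Outdoor 


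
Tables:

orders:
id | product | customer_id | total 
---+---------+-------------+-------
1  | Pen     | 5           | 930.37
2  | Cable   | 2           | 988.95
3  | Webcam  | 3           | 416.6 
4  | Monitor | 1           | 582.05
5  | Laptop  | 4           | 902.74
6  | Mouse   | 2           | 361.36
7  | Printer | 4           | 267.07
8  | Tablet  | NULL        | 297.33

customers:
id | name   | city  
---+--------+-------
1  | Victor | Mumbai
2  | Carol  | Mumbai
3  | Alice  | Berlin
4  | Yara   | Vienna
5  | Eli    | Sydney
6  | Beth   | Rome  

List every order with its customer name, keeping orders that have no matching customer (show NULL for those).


LEFT JOIN keeps every row from orders (the left table); where customer_id has no match in customers, the customer columns become NULL. Walk through each order:
  - order 1 (Pen): customer_id=5 -> matches Eli
  - order 2 (Cable): customer_id=2 -> matches Carol
  - order 3 (Webcam): customer_id=3 -> matches Alice
  - order 4 (Monitor): customer_id=1 -> matches Victor
  - order 5 (Laptop): customer_id=4 -> matches Yara
  - order 6 (Mouse): customer_id=2 -> matches Carol
  - order 7 (Printer): customer_id=4 -> matches Yara
  - order 8 (Tablet): customer_id=NULL, no match -> kept with NULL
All 8 rows appear; 1 has NULL customer.

SQL:
SELECT a.product, b.name AS customer
FROM orders a
LEFT JOIN customers b ON a.customer_id = b.id

Result:
product | customer
--------+---------
Pen     | Eli     
Cable   | Carol   
Webcam  | Alice   
Monitor | Victor  
Laptop  | Yara    
Mouse   | Carol   
Printer | Yara    
Tablet  | NULL    


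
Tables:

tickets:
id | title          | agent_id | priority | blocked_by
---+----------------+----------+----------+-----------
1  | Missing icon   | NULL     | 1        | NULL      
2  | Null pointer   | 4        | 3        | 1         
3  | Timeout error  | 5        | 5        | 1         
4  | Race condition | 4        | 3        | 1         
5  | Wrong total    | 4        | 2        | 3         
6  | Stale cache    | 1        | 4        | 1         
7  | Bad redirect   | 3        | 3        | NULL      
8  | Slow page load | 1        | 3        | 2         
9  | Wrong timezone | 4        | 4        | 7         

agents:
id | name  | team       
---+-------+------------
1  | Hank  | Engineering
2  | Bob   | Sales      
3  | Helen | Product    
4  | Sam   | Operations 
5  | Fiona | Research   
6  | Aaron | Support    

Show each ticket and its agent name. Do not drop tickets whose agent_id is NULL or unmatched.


LEFT JOIN keeps every row from tickets (the left table); where agent_id has no match in agents, the agent columns become NULL. Walk through each ticket:
  - ticket 1 (Missing icon): agent_id=NULL, no match -> kept with NULL
  - ticket 2 (Null pointer): agent_id=4 -> matches Sam
  - ticket 3 (Timeout error): agent_id=5 -> matches Fiona
  - ticket 4 (Race condition): agent_id=4 -> matches Sam
  - ticket 5 (Wrong total): agent_id=4 -> matches Sam
  - ticket 6 (Stale cache): agent_id=1 -> matches Hank
  - ticket 7 (Bad redirect): agent_id=3 -> matches Helen
  - ticket 8 (Slow page load): agent_id=1 -> matches Hank
  - ticket 9 (Wrong timezone): agent_id=4 -> matches Sam
All 9 rows appear; 1 has NULL agent.

SQL:
SELECT a.title, b.name AS agent
FROM tickets a
LEFT JOIN agents b ON a.agent_id = b.id

Result:
title          | agent
---------------+------
Missing icon   | NULL 
Null pointer   | Sam  
Timeout error  | Fiona
Race condition | Sam  
Wrong total    | Sam  
Stale cache    | Hank 
Bad redirect   | Helen
Slow page load | Hank 
Wrong timezone | Sam  


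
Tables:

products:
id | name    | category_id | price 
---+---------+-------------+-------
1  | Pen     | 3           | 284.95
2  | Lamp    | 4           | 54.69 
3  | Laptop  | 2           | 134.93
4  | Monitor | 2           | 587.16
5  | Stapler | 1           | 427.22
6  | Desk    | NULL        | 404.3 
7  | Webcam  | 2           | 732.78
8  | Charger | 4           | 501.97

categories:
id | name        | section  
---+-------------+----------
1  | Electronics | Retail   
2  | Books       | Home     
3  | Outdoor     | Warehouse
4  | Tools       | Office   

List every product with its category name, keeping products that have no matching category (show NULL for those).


LEFT JOIN keeps every row from products (the left table); where category_id has no match in categories, the category columns become NULL. Walk through each product:
  - product 1 (Pen): category_id=3 -> matches Outdoor
  - product 2 (Lamp): category_id=4 -> matches Tools
  - product 3 (Laptop): category_id=2 -> matches Books
  - product 4 (Monitor): category_id=2 -> matches Books
  - product 5 (Stapler): category_id=1 -> matches Electronics
  - product 6 (Desk): category_id=NULL, no match -> kept with NULL
  - product 7 (Webcam): category_id=2 -> matches Books
  - product 8 (Charger): category_id=4 -> matches Tools
All 8 rows appear; 1 has NULL category.

SQL:
SELECT a.name, b.name AS category
FROM products a
LEFT JOIN categories b ON a.category_id = b.id

Result:
name    | category   
--------+------------
Pen     | Outdoor    
Lamp    | Tools      
Laptop  | Books      
Monitor | Books      
Stapler | Electronics
Desk    | NULL       
Webcam  | Books      
Charger | Tools      


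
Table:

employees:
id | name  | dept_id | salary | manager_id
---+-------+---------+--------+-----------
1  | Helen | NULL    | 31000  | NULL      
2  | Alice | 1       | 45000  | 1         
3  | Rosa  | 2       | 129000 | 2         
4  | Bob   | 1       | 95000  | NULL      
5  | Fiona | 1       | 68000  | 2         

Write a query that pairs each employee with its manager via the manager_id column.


This is a self-join: employees is joined to a second copy of itself, matching each row's manager_id to another row's id. Use LEFT JOIN so rows with manager_id=NULL are kept.
  - employee 1 (Helen): manager_id=NULL -> NULL
  - employee 2 (Alice): manager_id=1 -> Helen
  - employee 3 (Rosa): manager_id=2 -> Alice
  - employee 4 (Bob): manager_id=NULL -> NULL
  - employee 5 (Fiona): manager_id=2 -> Alice

SQL:
SELECT a.name AS item, b.name AS manager
FROM employees a
LEFT JOIN employees b ON a.manager_id = b.id

Result:
item  | manager
------+--------
Helen | NULL   
Alice | Helen  
Rosa  | Alice  
Bob   | NULL   
Fiona | Alice  


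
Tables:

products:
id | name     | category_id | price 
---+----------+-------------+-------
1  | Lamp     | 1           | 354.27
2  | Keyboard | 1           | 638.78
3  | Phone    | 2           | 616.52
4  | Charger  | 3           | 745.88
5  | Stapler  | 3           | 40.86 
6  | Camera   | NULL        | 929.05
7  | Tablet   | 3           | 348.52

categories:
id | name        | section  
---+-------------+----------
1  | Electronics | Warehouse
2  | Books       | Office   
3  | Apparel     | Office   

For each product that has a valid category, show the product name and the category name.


INNER JOIN keeps only products rows whose category_id matches an id in categories. Walk through each product:
  - product 1 (Lamp): category_id=1 -> matches Electronics
  - product 2 (Keyboard): category_id=1 -> matches Electronics
  - product 3 (Phone): category_id=2 -> matches Books
  - product 4 (Charger): category_id=3 -> matches Apparel
  - product 5 (Stapler): category_id=3 -> matches Apparel
  - product 6 (Camera): category_id=NULL, no match -> dropped
  - product 7 (Tablet): category_id=3 -> matches Apparel
So 1 of 7 rows is dropped.

SQL:
SELECT a.name, b.name AS category
FROM products a
INNER JOIN categories b ON a.category_id = b.id

Result:
name     | category   
---------+------------
Lamp     | Electronics
Keyboard | Electronics
Phone    | Books      
Charger  | Apparel    
Stapler  | Apparel    
Tablet   | Apparel    
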